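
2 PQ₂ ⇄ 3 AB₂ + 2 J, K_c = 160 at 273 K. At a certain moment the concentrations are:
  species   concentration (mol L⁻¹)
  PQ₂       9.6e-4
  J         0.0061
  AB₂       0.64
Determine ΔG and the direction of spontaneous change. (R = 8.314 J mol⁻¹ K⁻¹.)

ΔG = -6.16 kJ/mol; the forward reaction is spontaneous

Q_c = [AB₂]³·[J]² / [PQ₂]² = (0.64)³·(0.0061)² / (9.6e-4)² = 10.6
ΔG = RT ln(Q_c/K_c) = (8.314 J mol⁻¹ K⁻¹)(273 K) × ln(10.6/160)
   = (2.270 kJ/mol)(-2.714) = -6.16 kJ/mol
ΔG < 0, so the forward reaction is spontaneous (proceeds forward).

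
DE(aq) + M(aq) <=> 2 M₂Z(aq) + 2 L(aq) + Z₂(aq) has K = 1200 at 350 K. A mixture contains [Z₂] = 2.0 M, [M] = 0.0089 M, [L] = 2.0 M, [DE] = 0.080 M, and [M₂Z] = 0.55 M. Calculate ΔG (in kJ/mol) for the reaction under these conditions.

Q = [M₂Z]²·[L]²·[Z₂] / ([DE]·[M]) = (0.55)²·(2.0)²·(2.0) / ((0.080)·(0.0089)) = 3400
ΔG = RT ln(Q/K) = (8.314 J mol⁻¹ K⁻¹)(350 K) × ln(3400/1200)
   = (2.910 kJ/mol)(1.041) = 3.03 kJ/mol
ΔG > 0, so the forward reaction is non-spontaneous (proceeds in reverse).

ΔG = 3.03 kJ/mol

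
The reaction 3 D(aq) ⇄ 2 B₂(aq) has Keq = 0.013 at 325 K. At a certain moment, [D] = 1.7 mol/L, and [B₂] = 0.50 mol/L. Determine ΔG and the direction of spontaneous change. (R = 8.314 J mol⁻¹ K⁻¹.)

ΔG = 3.69 kJ/mol; the forward reaction is non-spontaneous

Q = [B₂]² / [D]³ = (0.50)² / (1.7)³ = 0.0509
ΔG = RT ln(Q/Keq) = (8.314 J mol⁻¹ K⁻¹)(325 K) × ln(0.0509/0.013)
   = (2.702 kJ/mol)(1.365) = 3.69 kJ/mol
ΔG > 0, so the forward reaction is non-spontaneous (proceeds in reverse).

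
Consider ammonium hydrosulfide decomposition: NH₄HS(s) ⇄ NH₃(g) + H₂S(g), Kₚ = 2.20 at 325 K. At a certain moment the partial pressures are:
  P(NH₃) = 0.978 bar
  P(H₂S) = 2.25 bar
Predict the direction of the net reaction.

at equilibrium

(NH₄HS is a pure solid — omitted from Qₚ.)
Qₚ = P(NH₃)·P(H₂S) = (0.978)·(2.25) = 2.20
Qₚ = 2.20 = Kₚ, so the system is already at equilibrium.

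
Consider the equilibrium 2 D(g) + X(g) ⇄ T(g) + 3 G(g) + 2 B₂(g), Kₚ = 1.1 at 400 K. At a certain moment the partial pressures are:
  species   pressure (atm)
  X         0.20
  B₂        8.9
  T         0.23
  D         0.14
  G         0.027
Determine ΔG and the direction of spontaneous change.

Qₚ = P(T)·P(G)³·P(B₂)² / (P(D)²·P(X)) = (0.23)·(0.027)³·(8.9)² / ((0.14)²·(0.20)) = 0.0915
ΔG = RT ln(Qₚ/Kₚ) = (8.314 J mol⁻¹ K⁻¹)(400 K) × ln(0.0915/1.1)
   = (3.326 kJ/mol)(-2.487) = -8.27 kJ/mol
ΔG < 0, so the forward reaction is spontaneous (proceeds forward).

ΔG = -8.27 kJ/mol; the forward reaction is spontaneous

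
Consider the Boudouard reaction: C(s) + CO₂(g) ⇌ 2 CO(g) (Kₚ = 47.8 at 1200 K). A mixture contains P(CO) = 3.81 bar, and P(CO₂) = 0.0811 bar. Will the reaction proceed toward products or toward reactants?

to the left

(C is a pure solid — omitted from Qₚ.)
Qₚ = P(CO)² / P(CO₂) = (3.81)² / (0.0811) = 179
Qₚ = 179 > Kₚ = 47.8, so the reverse reaction proceeds.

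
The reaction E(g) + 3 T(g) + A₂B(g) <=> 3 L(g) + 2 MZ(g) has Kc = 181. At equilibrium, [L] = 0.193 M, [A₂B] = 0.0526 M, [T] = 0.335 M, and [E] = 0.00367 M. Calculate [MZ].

[MZ] = 0.427 M

At equilibrium, Kc = [L]³·[MZ]² / ([E]·[T]³·[A₂B]) = 181.
(0.193)³·([MZ])² / ((0.00367)·(0.335)³·(0.0526)) = 181
[MZ]² = 0.183 ⇒ [MZ] = 0.427 M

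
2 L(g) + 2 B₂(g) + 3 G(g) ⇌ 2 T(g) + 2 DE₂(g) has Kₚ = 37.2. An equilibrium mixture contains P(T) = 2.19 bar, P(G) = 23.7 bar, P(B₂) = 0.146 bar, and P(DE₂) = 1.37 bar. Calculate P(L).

P(L) = 0.0292 bar

At equilibrium, Kₚ = P(T)²·P(DE₂)² / (P(L)²·P(B₂)²·P(G)³) = 37.2.
(2.19)²·(1.37)² / ((P(L))²·(0.146)²·(23.7)³) = 37.2
P(L)² = 8.53×10⁻⁴ ⇒ P(L) = 0.0292 bar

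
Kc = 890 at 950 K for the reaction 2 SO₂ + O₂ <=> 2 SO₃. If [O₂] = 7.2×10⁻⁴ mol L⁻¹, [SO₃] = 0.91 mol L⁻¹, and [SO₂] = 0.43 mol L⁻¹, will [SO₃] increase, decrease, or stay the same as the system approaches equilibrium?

decrease

Qc = [SO₃]² / ([SO₂]²·[O₂]) = (0.91)² / ((0.43)²·(7.2×10⁻⁴)) = 6200
Qc = 6200 > Kc = 890: net reverse reaction.
SO₃ is a product, so it decreases.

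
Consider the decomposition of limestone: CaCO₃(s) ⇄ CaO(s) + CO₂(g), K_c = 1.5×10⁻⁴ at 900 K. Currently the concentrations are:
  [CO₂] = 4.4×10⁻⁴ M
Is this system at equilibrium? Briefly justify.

(CaCO₃, CaO are pure solids — omitted from Q_c.)
Q_c = [CO₂] = 4.4×10⁻⁴
Q_c = 4.4×10⁻⁴ > K_c = 1.5×10⁻⁴: net reverse reaction.

no; Q > K, reaction proceeds in reverse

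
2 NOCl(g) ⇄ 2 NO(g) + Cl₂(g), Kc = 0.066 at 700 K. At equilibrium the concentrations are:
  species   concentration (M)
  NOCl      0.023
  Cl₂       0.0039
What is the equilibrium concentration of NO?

At equilibrium, Kc = [NO]²·[Cl₂] / [NOCl]² = 0.066.
([NO])²·(0.0039) / (0.023)² = 0.066
[NO]² = 0.00895 ⇒ [NO] = 0.095 M

[NO] = 0.095 M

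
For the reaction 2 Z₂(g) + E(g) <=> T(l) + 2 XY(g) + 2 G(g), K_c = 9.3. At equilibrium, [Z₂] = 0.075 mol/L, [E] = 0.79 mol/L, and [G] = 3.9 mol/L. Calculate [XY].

[XY] = 0.052 mol/L

(T is a pure liquid — omitted from K_c.)
At equilibrium, K_c = [XY]²·[G]² / ([Z₂]²·[E]) = 9.3.
([XY])²·(3.9)² / ((0.075)²·(0.79)) = 9.3
[XY]² = 0.00272 ⇒ [XY] = 0.052 mol/L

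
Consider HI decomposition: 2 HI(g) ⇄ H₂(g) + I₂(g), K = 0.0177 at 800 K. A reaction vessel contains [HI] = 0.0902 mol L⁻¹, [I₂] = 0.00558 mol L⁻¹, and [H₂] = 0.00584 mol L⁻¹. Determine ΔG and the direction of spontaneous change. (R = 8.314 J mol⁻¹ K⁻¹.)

ΔG = -9.88 kJ/mol; the forward reaction is spontaneous

Q = [H₂]·[I₂] / [HI]² = (0.00584)·(0.00558) / (0.0902)² = 0.00401
ΔG = RT ln(Q/K) = (8.314 J mol⁻¹ K⁻¹)(800 K) × ln(0.00401/0.0177)
   = (6.651 kJ/mol)(-1.485) = -9.88 kJ/mol
ΔG < 0, so the forward reaction is spontaneous (proceeds forward).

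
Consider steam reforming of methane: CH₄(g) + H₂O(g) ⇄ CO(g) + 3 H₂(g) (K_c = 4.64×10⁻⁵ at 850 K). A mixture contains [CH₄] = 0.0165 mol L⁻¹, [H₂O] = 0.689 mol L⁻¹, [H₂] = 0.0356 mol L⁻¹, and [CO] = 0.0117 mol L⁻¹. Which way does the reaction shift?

at equilibrium

Q_c = [CO]·[H₂]³ / ([CH₄]·[H₂O]) = (0.0117)·(0.0356)³ / ((0.0165)·(0.689)) = 4.64×10⁻⁵
Q_c = 4.64×10⁻⁵ = K_c, so the system is already at equilibrium.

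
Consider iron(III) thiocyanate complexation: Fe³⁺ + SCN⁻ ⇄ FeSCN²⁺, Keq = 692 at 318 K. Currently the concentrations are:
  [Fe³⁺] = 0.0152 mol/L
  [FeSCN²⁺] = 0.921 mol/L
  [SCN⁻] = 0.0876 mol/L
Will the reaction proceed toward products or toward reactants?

no net change (already at equilibrium)

Q = [FeSCN²⁺] / ([Fe³⁺]·[SCN⁻]) = (0.921) / ((0.0152)·(0.0876)) = 692
Q = 692 = Keq, so the system is already at equilibrium.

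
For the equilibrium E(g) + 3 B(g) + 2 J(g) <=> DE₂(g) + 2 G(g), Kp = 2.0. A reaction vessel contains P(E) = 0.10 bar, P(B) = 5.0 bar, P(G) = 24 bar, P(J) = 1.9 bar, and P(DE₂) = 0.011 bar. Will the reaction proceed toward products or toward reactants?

Qp = P(DE₂)·P(G)² / (P(E)·P(B)³·P(J)²) = (0.011)·(24)² / ((0.10)·(5.0)³·(1.9)²) = 0.14
Qp = 0.14 < Kp = 2.0, so the forward reaction proceeds.

forward (toward products)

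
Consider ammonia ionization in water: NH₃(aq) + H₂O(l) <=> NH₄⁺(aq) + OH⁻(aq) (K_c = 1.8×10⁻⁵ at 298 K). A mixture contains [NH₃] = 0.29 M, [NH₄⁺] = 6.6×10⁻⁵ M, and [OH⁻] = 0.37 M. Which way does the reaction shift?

reverse (toward reactants)

(H₂O is a pure liquid — omitted from Q_c.)
Q_c = [NH₄⁺]·[OH⁻] / [NH₃] = (6.6×10⁻⁵)·(0.37) / (0.29) = 8.4×10⁻⁵
Q_c = 8.4×10⁻⁵ > K_c = 1.8×10⁻⁵, so the reverse reaction proceeds.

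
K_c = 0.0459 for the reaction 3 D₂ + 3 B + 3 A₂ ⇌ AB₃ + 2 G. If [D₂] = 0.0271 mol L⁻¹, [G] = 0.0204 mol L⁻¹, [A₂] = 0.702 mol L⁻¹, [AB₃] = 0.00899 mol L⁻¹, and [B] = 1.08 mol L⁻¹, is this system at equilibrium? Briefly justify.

no; Q > K, reaction proceeds in reverse

Q_c = [AB₃]·[G]² / ([D₂]³·[B]³·[A₂]³) = (0.00899)·(0.0204)² / ((0.0271)³·(1.08)³·(0.702)³) = 0.431
Q_c = 0.431 > K_c = 0.0459: net reverse reaction.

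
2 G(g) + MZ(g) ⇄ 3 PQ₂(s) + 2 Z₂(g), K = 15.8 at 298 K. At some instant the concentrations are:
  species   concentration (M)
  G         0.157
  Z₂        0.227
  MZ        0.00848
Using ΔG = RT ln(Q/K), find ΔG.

(PQ₂ is a pure solid — omitted from Q.)
Q = [Z₂]² / ([G]²·[MZ]) = (0.227)² / ((0.157)²·(0.00848)) = 247
ΔG = RT ln(Q/K) = (8.314 J mol⁻¹ K⁻¹)(298 K) × ln(247/15.8)
   = (2.478 kJ/mol)(2.749) = 6.81 kJ/mol
ΔG > 0, so the forward reaction is non-spontaneous (proceeds in reverse).

ΔG = 6.81 kJ/mol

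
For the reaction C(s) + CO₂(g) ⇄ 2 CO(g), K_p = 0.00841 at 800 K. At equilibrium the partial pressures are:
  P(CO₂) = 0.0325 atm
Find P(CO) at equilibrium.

(C is a pure solid — omitted from K_p.)
At equilibrium, K_p = P(CO)² / P(CO₂) = 0.00841.
(P(CO))² / (0.0325) = 0.00841
P(CO)² = 2.73×10⁻⁴ ⇒ P(CO) = 0.0165 atm

P(CO) = 0.0165 atm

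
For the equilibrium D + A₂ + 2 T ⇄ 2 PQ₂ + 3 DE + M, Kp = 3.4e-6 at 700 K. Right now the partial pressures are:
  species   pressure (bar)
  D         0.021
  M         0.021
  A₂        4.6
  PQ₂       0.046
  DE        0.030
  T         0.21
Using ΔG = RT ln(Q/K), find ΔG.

Qp = P(PQ₂)²·P(DE)³·P(M) / (P(D)·P(A₂)·P(T)²) = (0.046)²·(0.030)³·(0.021) / ((0.021)·(4.6)·(0.21)²) = 2.82e-7
ΔG = RT ln(Qp/Kp) = (8.314 J mol⁻¹ K⁻¹)(700 K) × ln(2.82e-7/3.4e-6)
   = (5.820 kJ/mol)(-2.490) = -14.5 kJ/mol
ΔG < 0, so the forward reaction is spontaneous (proceeds forward).

ΔG = -14.5 kJ/mol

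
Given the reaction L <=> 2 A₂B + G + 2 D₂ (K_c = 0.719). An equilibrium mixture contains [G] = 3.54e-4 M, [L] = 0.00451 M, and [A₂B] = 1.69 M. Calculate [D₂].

[D₂] = 1.79 M

At equilibrium, K_c = [A₂B]²·[G]·[D₂]² / [L] = 0.719.
(1.69)²·(3.54e-4)·([D₂])² / (0.00451) = 0.719
[D₂]² = 3.21 ⇒ [D₂] = 1.79 M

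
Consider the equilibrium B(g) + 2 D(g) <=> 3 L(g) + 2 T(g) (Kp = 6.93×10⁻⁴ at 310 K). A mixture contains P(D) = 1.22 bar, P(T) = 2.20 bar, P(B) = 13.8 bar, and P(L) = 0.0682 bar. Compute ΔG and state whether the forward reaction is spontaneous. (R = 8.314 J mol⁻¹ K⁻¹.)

ΔG = -5.74 kJ/mol; the forward reaction is spontaneous

Qp = P(L)³·P(T)² / (P(B)·P(D)²) = (0.0682)³·(2.20)² / ((13.8)·(1.22)²) = 7.47×10⁻⁵
ΔG = RT ln(Qp/Kp) = (8.314 J mol⁻¹ K⁻¹)(310 K) × ln(7.47×10⁻⁵/6.93×10⁻⁴)
   = (2.577 kJ/mol)(-2.228) = -5.74 kJ/mol
ΔG < 0, so the forward reaction is spontaneous (proceeds forward).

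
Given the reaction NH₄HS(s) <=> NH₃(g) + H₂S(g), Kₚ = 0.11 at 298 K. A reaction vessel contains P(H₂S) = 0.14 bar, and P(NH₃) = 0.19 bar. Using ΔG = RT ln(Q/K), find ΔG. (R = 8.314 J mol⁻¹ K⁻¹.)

ΔG = -3.52 kJ/mol

(NH₄HS is a pure solid — omitted from Qₚ.)
Qₚ = P(NH₃)·P(H₂S) = (0.19)·(0.14) = 0.0266
ΔG = RT ln(Qₚ/Kₚ) = (8.314 J mol⁻¹ K⁻¹)(298 K) × ln(0.0266/0.11)
   = (2.478 kJ/mol)(-1.420) = -3.52 kJ/mol
ΔG < 0, so the forward reaction is spontaneous (proceeds forward).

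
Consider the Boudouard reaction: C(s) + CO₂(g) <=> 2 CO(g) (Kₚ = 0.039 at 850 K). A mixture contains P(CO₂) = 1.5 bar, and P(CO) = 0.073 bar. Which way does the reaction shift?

forward (toward products)

(C is a pure solid — omitted from Qₚ.)
Qₚ = P(CO)² / P(CO₂) = (0.073)² / (1.5) = 0.0036
Qₚ = 0.0036 < Kₚ = 0.039, so the forward reaction proceeds.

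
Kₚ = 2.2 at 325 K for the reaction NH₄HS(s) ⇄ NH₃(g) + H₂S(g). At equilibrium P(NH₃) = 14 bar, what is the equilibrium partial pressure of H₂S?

(NH₄HS is a pure solid — omitted from Kₚ.)
At equilibrium, Kₚ = P(NH₃)·P(H₂S) = 2.2.
(14)·(P(H₂S)) = 2.2
P(H₂S) = 0.157 = 0.16 bar

P(H₂S) = 0.16 bar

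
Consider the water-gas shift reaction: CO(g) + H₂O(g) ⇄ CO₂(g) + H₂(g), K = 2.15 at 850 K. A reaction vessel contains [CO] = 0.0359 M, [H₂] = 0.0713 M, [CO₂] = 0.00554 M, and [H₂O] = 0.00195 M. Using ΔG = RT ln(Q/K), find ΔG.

ΔG = 6.82 kJ/mol

Q = [CO₂]·[H₂] / ([CO]·[H₂O]) = (0.00554)·(0.0713) / ((0.0359)·(0.00195)) = 5.64
ΔG = RT ln(Q/K) = (8.314 J mol⁻¹ K⁻¹)(850 K) × ln(5.64/2.15)
   = (7.067 kJ/mol)(0.9644) = 6.82 kJ/mol
ΔG > 0, so the forward reaction is non-spontaneous (proceeds in reverse).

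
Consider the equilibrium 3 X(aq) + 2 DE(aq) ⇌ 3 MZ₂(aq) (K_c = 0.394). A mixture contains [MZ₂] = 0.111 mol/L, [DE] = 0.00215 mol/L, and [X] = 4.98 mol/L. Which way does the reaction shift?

Q_c = [MZ₂]³ / ([X]³·[DE]²) = (0.111)³ / ((4.98)³·(0.00215)²) = 2.40
Q_c = 2.40 > K_c = 0.394, so the reverse reaction proceeds.

in the reverse direction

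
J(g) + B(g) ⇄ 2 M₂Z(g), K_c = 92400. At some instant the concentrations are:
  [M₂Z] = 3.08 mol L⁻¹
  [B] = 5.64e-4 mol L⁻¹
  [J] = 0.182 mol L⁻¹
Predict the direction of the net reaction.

Q_c = [M₂Z]² / ([J]·[B]) = (3.08)² / ((0.182)·(5.64e-4)) = 92400
Q_c = 92400 = K_c, so the system is already at equilibrium.

at equilibrium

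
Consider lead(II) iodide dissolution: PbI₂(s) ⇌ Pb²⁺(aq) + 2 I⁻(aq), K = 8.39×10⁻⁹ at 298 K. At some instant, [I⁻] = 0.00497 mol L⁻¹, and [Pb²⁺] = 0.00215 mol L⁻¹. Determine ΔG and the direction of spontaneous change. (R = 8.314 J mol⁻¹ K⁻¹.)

ΔG = 4.57 kJ/mol; the forward reaction is non-spontaneous

(PbI₂ is a pure solid — omitted from Q.)
Q = [Pb²⁺]·[I⁻]² = (0.00215)·(0.00497)² = 5.31×10⁻⁸
ΔG = RT ln(Q/K) = (8.314 J mol⁻¹ K⁻¹)(298 K) × ln(5.31×10⁻⁸/8.39×10⁻⁹)
   = (2.478 kJ/mol)(1.845) = 4.57 kJ/mol
ΔG > 0, so the forward reaction is non-spontaneous (proceeds in reverse).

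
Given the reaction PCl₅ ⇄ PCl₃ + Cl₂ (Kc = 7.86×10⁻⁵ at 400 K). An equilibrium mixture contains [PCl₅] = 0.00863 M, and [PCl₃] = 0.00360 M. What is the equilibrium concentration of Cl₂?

[Cl₂] = 1.88×10⁻⁴ M

At equilibrium, Kc = [PCl₃]·[Cl₂] / [PCl₅] = 7.86×10⁻⁵.
(0.00360)·([Cl₂]) / (0.00863) = 7.86×10⁻⁵
[Cl₂] = 1.88×10⁻⁴ M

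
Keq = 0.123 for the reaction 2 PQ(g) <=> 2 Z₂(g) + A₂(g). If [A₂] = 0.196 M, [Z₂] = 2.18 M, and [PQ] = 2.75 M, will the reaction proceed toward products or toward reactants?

Q = [Z₂]²·[A₂] / [PQ]² = (2.18)²·(0.196) / (2.75)² = 0.123
Q = 0.123 = Keq, so the system is already at equilibrium.

at equilibrium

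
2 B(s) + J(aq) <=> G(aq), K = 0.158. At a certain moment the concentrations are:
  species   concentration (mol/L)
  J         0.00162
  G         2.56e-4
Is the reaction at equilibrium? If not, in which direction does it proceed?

(B is a pure solid — omitted from Q.)
Q = [G] / [J] = (2.56e-4) / (0.00162) = 0.158
Q = 0.158 = K, so the system is already at equilibrium.

neither direction; the system is at equilibrium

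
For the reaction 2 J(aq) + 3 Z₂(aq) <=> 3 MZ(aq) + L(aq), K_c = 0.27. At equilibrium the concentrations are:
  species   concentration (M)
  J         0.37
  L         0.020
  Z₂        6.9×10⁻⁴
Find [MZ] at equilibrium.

At equilibrium, K_c = [MZ]³·[L] / ([J]²·[Z₂]³) = 0.27.
([MZ])³·(0.020) / ((0.37)²·(6.9×10⁻⁴)³) = 0.27
[MZ]³ = 6.07×10⁻¹⁰ ⇒ [MZ] = 8.5×10⁻⁴ M

[MZ] = 8.5×10⁻⁴ M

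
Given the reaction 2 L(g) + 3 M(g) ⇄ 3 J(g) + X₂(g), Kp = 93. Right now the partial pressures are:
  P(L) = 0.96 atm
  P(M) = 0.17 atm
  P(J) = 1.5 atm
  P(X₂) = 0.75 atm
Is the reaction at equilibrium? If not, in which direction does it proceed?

Qp = P(J)³·P(X₂) / (P(L)²·P(M)³) = (1.5)³·(0.75) / ((0.96)²·(0.17)³) = 560
Qp = 560 > Kp = 93, so the reverse reaction proceeds.

to the left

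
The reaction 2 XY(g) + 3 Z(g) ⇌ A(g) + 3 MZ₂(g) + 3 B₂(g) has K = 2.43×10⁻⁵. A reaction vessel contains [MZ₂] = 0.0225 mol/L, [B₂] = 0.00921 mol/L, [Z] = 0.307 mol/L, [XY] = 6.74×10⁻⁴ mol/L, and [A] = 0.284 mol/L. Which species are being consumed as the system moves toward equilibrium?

Q = [A]·[MZ₂]³·[B₂]³ / ([XY]²·[Z]³) = (0.284)·(0.0225)³·(0.00921)³ / ((6.74×10⁻⁴)²·(0.307)³) = 1.92×10⁻⁴
Q = 1.92×10⁻⁴ > K = 2.43×10⁻⁵: net reverse reaction.

A, MZ₂, B₂ (products)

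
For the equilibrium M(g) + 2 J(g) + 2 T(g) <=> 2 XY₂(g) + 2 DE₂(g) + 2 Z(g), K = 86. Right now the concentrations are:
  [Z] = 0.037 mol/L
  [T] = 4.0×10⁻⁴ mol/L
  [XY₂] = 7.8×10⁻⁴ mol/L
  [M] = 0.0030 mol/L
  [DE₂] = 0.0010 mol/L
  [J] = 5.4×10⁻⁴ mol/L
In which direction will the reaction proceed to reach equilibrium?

to the right

Q = [XY₂]²·[DE₂]²·[Z]² / ([M]·[J]²·[T]²) = (7.8×10⁻⁴)²·(0.0010)²·(0.037)² / ((0.0030)·(5.4×10⁻⁴)²·(4.0×10⁻⁴)²) = 6.0
Q = 6.0 < K = 86, so the forward reaction proceeds.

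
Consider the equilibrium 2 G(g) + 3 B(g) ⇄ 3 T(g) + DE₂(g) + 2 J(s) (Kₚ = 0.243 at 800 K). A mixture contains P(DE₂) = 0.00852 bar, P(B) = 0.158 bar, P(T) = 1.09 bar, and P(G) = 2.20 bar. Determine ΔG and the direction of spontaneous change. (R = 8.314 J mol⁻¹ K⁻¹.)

ΔG = 5.76 kJ/mol; the forward reaction is non-spontaneous

(J is a pure solid — omitted from Qₚ.)
Qₚ = P(T)³·P(DE₂) / (P(G)²·P(B)³) = (1.09)³·(0.00852) / ((2.20)²·(0.158)³) = 0.578
ΔG = RT ln(Qₚ/Kₚ) = (8.314 J mol⁻¹ K⁻¹)(800 K) × ln(0.578/0.243)
   = (6.651 kJ/mol)(0.8665) = 5.76 kJ/mol
ΔG > 0, so the forward reaction is non-spontaneous (proceeds in reverse).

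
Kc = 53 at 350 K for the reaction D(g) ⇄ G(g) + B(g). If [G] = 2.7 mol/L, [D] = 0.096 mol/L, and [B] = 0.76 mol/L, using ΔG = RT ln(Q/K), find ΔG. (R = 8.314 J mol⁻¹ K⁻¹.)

ΔG = -2.64 kJ/mol

Qc = [G]·[B] / [D] = (2.7)·(0.76) / (0.096) = 21.4
ΔG = RT ln(Qc/Kc) = (8.314 J mol⁻¹ K⁻¹)(350 K) × ln(21.4/53)
   = (2.910 kJ/mol)(-0.9069) = -2.64 kJ/mol
ΔG < 0, so the forward reaction is spontaneous (proceeds forward).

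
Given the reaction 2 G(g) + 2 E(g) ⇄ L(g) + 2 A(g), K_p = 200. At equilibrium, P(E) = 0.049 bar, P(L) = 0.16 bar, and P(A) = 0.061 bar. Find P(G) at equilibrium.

P(G) = 0.035 bar

At equilibrium, K_p = P(L)·P(A)² / (P(G)²·P(E)²) = 200.
(0.16)·(0.061)² / ((P(G))²·(0.049)²) = 200
P(G)² = 0.00124 ⇒ P(G) = 0.035 bar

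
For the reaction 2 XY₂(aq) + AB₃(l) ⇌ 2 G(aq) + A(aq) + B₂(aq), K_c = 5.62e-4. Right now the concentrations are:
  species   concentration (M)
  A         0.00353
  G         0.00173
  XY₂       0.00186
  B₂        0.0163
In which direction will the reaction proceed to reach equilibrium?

in the forward direction

(AB₃ is a pure liquid — omitted from Q_c.)
Q_c = [G]²·[A]·[B₂] / [XY₂]² = (0.00173)²·(0.00353)·(0.0163) / (0.00186)² = 4.98e-5
Q_c = 4.98e-5 < K_c = 5.62e-4, so the forward reaction proceeds.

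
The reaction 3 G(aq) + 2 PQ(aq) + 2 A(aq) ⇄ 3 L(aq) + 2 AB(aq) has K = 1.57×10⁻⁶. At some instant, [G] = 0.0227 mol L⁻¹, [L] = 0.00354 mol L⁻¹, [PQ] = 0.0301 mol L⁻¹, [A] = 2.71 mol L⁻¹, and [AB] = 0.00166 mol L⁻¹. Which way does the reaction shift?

neither direction; the system is at equilibrium

Q = [L]³·[AB]² / ([G]³·[PQ]²·[A]²) = (0.00354)³·(0.00166)² / ((0.0227)³·(0.0301)²·(2.71)²) = 1.57×10⁻⁶
Q = 1.57×10⁻⁶ = K, so the system is already at equilibrium.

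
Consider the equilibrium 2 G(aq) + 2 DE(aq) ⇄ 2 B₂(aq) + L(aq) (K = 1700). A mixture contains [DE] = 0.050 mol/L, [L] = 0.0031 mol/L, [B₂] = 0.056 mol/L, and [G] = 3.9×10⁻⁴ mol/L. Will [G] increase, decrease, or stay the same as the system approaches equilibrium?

Q = [B₂]²·[L] / ([G]²·[DE]²) = (0.056)²·(0.0031) / ((3.9×10⁻⁴)²·(0.050)²) = 26000
Q = 26000 > K = 1700: net reverse reaction.
G is a reactant, so it increases.

increase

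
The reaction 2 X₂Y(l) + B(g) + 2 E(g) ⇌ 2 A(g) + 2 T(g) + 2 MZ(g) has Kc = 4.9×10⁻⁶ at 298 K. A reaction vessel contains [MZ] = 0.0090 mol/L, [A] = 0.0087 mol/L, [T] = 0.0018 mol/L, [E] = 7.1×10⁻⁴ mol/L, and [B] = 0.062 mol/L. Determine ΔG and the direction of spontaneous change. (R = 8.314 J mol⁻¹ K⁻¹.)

ΔG = -5.06 kJ/mol; the forward reaction is spontaneous

(X₂Y is a pure liquid — omitted from Qc.)
Qc = [A]²·[T]²·[MZ]² / ([B]·[E]²) = (0.0087)²·(0.0018)²·(0.0090)² / ((0.062)·(7.1×10⁻⁴)²) = 6.36×10⁻⁷
ΔG = RT ln(Qc/Kc) = (8.314 J mol⁻¹ K⁻¹)(298 K) × ln(6.36×10⁻⁷/4.9×10⁻⁶)
   = (2.478 kJ/mol)(-2.042) = -5.06 kJ/mol
ΔG < 0, so the forward reaction is spontaneous (proceeds forward).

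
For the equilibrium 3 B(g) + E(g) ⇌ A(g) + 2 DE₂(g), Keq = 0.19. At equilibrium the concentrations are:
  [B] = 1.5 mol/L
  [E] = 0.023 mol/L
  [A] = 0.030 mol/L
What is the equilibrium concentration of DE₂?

[DE₂] = 0.70 mol/L

At equilibrium, Keq = [A]·[DE₂]² / ([B]³·[E]) = 0.19.
(0.030)·([DE₂])² / ((1.5)³·(0.023)) = 0.19
[DE₂]² = 0.492 ⇒ [DE₂] = 0.70 mol/L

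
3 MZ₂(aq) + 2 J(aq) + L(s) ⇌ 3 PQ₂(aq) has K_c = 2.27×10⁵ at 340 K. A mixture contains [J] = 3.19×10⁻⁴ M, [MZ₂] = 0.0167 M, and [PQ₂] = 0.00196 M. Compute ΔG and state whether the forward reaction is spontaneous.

(L is a pure solid — omitted from Q_c.)
Q_c = [PQ₂]³ / ([MZ₂]³·[J]²) = (0.00196)³ / ((0.0167)³·(3.19×10⁻⁴)²) = 15900
ΔG = RT ln(Q_c/K_c) = (8.314 J mol⁻¹ K⁻¹)(340 K) × ln(15900/2.27×10⁵)
   = (2.827 kJ/mol)(-2.659) = -7.52 kJ/mol
ΔG < 0, so the forward reaction is spontaneous (proceeds forward).

ΔG = -7.52 kJ/mol; the forward reaction is spontaneous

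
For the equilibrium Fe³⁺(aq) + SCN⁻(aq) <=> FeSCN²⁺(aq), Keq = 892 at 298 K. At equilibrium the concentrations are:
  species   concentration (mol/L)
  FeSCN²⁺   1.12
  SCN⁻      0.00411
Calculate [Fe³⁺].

At equilibrium, Keq = [FeSCN²⁺] / ([Fe³⁺]·[SCN⁻]) = 892.
(1.12) / (([Fe³⁺])·(0.00411)) = 892
[Fe³⁺] = 0.306 mol/L

[Fe³⁺] = 0.306 mol/L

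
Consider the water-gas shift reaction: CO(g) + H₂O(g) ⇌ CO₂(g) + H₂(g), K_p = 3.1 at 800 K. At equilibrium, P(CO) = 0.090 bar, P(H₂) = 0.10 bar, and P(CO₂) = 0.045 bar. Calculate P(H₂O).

At equilibrium, K_p = P(CO₂)·P(H₂) / (P(CO)·P(H₂O)) = 3.1.
(0.045)·(0.10) / ((0.090)·(P(H₂O))) = 3.1
P(H₂O) = 0.0161 = 0.016 bar

P(H₂O) = 0.016 bar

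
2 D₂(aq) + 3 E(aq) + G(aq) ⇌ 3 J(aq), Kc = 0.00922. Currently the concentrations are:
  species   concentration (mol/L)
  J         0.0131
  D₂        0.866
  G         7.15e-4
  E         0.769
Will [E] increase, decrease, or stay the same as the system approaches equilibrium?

stay the same

Qc = [J]³ / ([D₂]²·[E]³·[G]) = (0.0131)³ / ((0.866)²·(0.769)³·(7.15e-4)) = 0.00922
Qc = 0.00922 = Kc; the system is at equilibrium.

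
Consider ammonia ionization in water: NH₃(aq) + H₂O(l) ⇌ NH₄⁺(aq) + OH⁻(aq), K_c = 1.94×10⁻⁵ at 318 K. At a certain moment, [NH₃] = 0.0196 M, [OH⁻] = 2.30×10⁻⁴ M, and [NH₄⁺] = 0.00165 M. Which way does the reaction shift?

(H₂O is a pure liquid — omitted from Q_c.)
Q_c = [NH₄⁺]·[OH⁻] / [NH₃] = (0.00165)·(2.30×10⁻⁴) / (0.0196) = 1.94×10⁻⁵
Q_c = 1.94×10⁻⁵ = K_c, so the system is already at equilibrium.

no net change (already at equilibrium)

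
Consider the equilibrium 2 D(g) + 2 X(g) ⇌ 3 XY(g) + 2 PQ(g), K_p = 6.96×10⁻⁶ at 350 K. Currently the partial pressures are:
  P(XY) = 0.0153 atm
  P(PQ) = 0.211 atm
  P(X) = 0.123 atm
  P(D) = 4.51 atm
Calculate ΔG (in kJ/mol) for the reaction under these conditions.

Q_p = P(XY)³·P(PQ)² / (P(D)²·P(X)²) = (0.0153)³·(0.211)² / ((4.51)²·(0.123)²) = 5.18×10⁻⁷
ΔG = RT ln(Q_p/K_p) = (8.314 J mol⁻¹ K⁻¹)(350 K) × ln(5.18×10⁻⁷/6.96×10⁻⁶)
   = (2.910 kJ/mol)(-2.598) = -7.56 kJ/mol
ΔG < 0, so the forward reaction is spontaneous (proceeds forward).

ΔG = -7.56 kJ/mol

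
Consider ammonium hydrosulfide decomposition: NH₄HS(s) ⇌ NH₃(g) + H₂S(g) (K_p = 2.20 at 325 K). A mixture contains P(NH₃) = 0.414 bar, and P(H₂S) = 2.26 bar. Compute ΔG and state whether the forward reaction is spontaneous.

ΔG = -2.31 kJ/mol; the forward reaction is spontaneous

(NH₄HS is a pure solid — omitted from Q_p.)
Q_p = P(NH₃)·P(H₂S) = (0.414)·(2.26) = 0.936
ΔG = RT ln(Q_p/K_p) = (8.314 J mol⁻¹ K⁻¹)(325 K) × ln(0.936/2.20)
   = (2.702 kJ/mol)(-0.8546) = -2.31 kJ/mol
ΔG < 0, so the forward reaction is spontaneous (proceeds forward).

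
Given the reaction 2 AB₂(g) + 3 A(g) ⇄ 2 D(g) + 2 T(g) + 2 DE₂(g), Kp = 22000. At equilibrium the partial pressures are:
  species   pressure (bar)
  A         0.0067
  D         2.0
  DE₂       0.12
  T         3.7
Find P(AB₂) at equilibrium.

At equilibrium, Kp = P(D)²·P(T)²·P(DE₂)² / (P(AB₂)²·P(A)³) = 22000.
(2.0)²·(3.7)²·(0.12)² / ((P(AB₂))²·(0.0067)³) = 22000
P(AB₂)² = 119 ⇒ P(AB₂) = 11 bar

P(AB₂) = 11 bar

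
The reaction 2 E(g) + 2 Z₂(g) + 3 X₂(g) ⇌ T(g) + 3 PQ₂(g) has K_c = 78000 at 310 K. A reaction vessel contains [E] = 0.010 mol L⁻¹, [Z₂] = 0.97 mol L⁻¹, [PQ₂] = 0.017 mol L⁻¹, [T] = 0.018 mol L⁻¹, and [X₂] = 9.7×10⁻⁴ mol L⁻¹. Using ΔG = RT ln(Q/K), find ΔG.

ΔG = 6.65 kJ/mol

Q_c = [T]·[PQ₂]³ / ([E]²·[Z₂]²·[X₂]³) = (0.018)·(0.017)³ / ((0.010)²·(0.97)²·(9.7×10⁻⁴)³) = 1.03×10⁶
ΔG = RT ln(Q_c/K_c) = (8.314 J mol⁻¹ K⁻¹)(310 K) × ln(1.03×10⁶/78000)
   = (2.577 kJ/mol)(2.581) = 6.65 kJ/mol
ΔG > 0, so the forward reaction is non-spontaneous (proceeds in reverse).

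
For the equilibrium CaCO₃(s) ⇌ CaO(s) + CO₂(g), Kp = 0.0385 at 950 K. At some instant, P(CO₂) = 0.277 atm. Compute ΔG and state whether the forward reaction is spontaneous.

(CaCO₃, CaO are pure solids — omitted from Qp.)
Qp = P(CO₂) = 0.277
ΔG = RT ln(Qp/Kp) = (8.314 J mol⁻¹ K⁻¹)(950 K) × ln(0.277/0.0385)
   = (7.898 kJ/mol)(1.973) = 15.6 kJ/mol
ΔG > 0, so the forward reaction is non-spontaneous (proceeds in reverse).

ΔG = 15.6 kJ/mol; the forward reaction is non-spontaneous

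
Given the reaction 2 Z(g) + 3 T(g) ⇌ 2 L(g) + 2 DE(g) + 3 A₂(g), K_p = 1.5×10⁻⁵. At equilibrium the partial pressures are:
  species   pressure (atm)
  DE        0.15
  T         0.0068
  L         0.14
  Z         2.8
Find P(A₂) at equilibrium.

P(A₂) = 0.0044 atm

At equilibrium, K_p = P(L)²·P(DE)²·P(A₂)³ / (P(Z)²·P(T)³) = 1.5×10⁻⁵.
(0.14)²·(0.15)²·(P(A₂))³ / ((2.8)²·(0.0068)³) = 1.5×10⁻⁵
P(A₂)³ = 8.38×10⁻⁸ ⇒ P(A₂) = 0.0044 atm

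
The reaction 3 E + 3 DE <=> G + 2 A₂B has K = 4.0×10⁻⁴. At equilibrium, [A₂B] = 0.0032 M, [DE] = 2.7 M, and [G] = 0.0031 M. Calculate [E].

[E] = 0.016 M

At equilibrium, K = [G]·[A₂B]² / ([E]³·[DE]³) = 4.0×10⁻⁴.
(0.0031)·(0.0032)² / (([E])³·(2.7)³) = 4.0×10⁻⁴
[E]³ = 4.03×10⁻⁶ ⇒ [E] = 0.016 M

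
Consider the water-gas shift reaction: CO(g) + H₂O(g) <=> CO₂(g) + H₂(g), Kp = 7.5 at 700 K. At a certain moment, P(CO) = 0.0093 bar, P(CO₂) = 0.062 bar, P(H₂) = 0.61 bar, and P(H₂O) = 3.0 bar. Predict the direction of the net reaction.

in the forward direction

Qp = P(CO₂)·P(H₂) / (P(CO)·P(H₂O)) = (0.062)·(0.61) / ((0.0093)·(3.0)) = 1.4
Qp = 1.4 < Kp = 7.5, so the forward reaction proceeds.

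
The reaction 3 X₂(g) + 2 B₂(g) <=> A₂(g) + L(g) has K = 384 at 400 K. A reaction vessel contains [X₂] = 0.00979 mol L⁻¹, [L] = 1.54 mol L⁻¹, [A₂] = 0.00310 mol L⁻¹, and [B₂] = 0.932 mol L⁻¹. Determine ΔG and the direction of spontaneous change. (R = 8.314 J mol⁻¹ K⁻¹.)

ΔG = 9.06 kJ/mol; the forward reaction is non-spontaneous

Q = [A₂]·[L] / ([X₂]³·[B₂]²) = (0.00310)·(1.54) / ((0.00979)³·(0.932)²) = 5860
ΔG = RT ln(Q/K) = (8.314 J mol⁻¹ K⁻¹)(400 K) × ln(5860/384)
   = (3.326 kJ/mol)(2.725) = 9.06 kJ/mol
ΔG > 0, so the forward reaction is non-spontaneous (proceeds in reverse).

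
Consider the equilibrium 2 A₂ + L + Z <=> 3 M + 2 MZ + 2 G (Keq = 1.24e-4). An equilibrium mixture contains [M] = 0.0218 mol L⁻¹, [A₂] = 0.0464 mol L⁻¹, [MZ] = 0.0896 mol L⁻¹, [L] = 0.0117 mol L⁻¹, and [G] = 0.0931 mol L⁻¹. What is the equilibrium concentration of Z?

At equilibrium, Keq = [M]³·[MZ]²·[G]² / ([A₂]²·[L]·[Z]) = 1.24e-4.
(0.0218)³·(0.0896)²·(0.0931)² / ((0.0464)²·(0.0117)·([Z])) = 1.24e-4
[Z] = 0.231 mol L⁻¹

[Z] = 0.231 mol L⁻¹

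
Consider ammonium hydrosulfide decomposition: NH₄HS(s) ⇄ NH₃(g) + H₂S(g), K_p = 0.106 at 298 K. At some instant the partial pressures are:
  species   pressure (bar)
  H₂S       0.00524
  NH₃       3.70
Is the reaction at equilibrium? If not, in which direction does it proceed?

to the right

(NH₄HS is a pure solid — omitted from Q_p.)
Q_p = P(NH₃)·P(H₂S) = (3.70)·(0.00524) = 0.0194
Q_p = 0.0194 < K_p = 0.106, so the forward reaction proceeds.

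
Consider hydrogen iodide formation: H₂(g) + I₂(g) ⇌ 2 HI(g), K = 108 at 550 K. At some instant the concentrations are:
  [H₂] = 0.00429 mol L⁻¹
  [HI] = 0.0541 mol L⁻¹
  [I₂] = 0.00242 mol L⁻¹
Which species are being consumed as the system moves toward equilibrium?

Q = [HI]² / ([H₂]·[I₂]) = (0.0541)² / ((0.00429)·(0.00242)) = 282
Q = 282 > K = 108: net reverse reaction.

HI (products)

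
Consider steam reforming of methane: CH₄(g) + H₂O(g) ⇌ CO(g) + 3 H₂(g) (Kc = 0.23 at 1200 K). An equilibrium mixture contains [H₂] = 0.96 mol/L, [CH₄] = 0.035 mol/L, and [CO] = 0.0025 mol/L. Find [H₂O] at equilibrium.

[H₂O] = 0.27 mol/L

At equilibrium, Kc = [CO]·[H₂]³ / ([CH₄]·[H₂O]) = 0.23.
(0.0025)·(0.96)³ / ((0.035)·([H₂O])) = 0.23
[H₂O] = 0.275 = 0.27 mol/L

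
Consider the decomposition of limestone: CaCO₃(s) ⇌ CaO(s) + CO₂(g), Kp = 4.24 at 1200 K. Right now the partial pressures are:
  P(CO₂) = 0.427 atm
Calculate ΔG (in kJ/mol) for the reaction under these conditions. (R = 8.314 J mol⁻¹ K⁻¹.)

ΔG = -22.9 kJ/mol

(CaCO₃, CaO are pure solids — omitted from Qp.)
Qp = P(CO₂) = 0.427
ΔG = RT ln(Qp/Kp) = (8.314 J mol⁻¹ K⁻¹)(1200 K) × ln(0.427/4.24)
   = (9.977 kJ/mol)(-2.296) = -22.9 kJ/mol
ΔG < 0, so the forward reaction is spontaneous (proceeds forward).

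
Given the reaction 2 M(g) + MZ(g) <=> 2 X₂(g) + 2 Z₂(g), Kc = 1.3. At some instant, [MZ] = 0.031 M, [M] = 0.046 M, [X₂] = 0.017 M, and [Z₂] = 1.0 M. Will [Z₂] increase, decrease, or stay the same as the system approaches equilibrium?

Qc = [X₂]²·[Z₂]² / ([M]²·[MZ]) = (0.017)²·(1.0)² / ((0.046)²·(0.031)) = 4.4
Qc = 4.4 > Kc = 1.3: net reverse reaction.
Z₂ is a product, so it decreases.

decrease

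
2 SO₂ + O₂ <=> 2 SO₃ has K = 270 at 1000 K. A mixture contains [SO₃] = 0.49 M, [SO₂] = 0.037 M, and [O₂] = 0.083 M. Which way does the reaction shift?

Q = [SO₃]² / ([SO₂]²·[O₂]) = (0.49)² / ((0.037)²·(0.083)) = 2100
Q = 2100 > K = 270, so the reverse reaction proceeds.

toward reactants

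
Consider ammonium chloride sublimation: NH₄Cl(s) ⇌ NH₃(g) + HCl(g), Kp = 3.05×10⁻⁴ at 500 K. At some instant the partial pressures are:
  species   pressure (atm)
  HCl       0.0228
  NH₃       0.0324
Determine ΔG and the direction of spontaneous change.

ΔG = 3.68 kJ/mol; the forward reaction is non-spontaneous

(NH₄Cl is a pure solid — omitted from Qp.)
Qp = P(NH₃)·P(HCl) = (0.0324)·(0.0228) = 7.39×10⁻⁴
ΔG = RT ln(Qp/Kp) = (8.314 J mol⁻¹ K⁻¹)(500 K) × ln(7.39×10⁻⁴/3.05×10⁻⁴)
   = (4.157 kJ/mol)(0.8850) = 3.68 kJ/mol
ΔG > 0, so the forward reaction is non-spontaneous (proceeds in reverse).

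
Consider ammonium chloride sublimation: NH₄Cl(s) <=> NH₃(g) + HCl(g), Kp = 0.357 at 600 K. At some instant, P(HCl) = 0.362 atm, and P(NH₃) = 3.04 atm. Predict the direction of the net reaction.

(NH₄Cl is a pure solid — omitted from Qp.)
Qp = P(NH₃)·P(HCl) = (3.04)·(0.362) = 1.10
Qp = 1.10 > Kp = 0.357, so the reverse reaction proceeds.

toward reactants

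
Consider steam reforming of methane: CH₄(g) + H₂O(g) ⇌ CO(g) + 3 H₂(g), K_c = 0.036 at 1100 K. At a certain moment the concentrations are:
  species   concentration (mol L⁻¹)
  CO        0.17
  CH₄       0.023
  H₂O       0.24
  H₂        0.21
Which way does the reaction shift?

Q_c = [CO]·[H₂]³ / ([CH₄]·[H₂O]) = (0.17)·(0.21)³ / ((0.023)·(0.24)) = 0.29
Q_c = 0.29 > K_c = 0.036, so the reverse reaction proceeds.

reverse (toward reactants)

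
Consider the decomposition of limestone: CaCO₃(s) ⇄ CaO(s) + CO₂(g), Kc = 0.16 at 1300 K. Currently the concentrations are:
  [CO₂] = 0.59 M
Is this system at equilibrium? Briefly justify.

(CaCO₃, CaO are pure solids — omitted from Qc.)
Qc = [CO₂] = 0.59
Qc = 0.59 > Kc = 0.16: net reverse reaction.

no; Q > K, reaction proceeds in reverse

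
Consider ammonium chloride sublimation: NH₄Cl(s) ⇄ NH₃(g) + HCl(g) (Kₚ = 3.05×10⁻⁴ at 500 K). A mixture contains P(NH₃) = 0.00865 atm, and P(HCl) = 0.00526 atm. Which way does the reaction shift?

(NH₄Cl is a pure solid — omitted from Qₚ.)
Qₚ = P(NH₃)·P(HCl) = (0.00865)·(0.00526) = 4.55×10⁻⁵
Qₚ = 4.55×10⁻⁵ < Kₚ = 3.05×10⁻⁴, so the forward reaction proceeds.

toward products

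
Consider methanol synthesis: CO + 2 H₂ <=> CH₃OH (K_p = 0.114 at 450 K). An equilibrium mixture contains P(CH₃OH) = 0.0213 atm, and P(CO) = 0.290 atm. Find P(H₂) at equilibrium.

At equilibrium, K_p = P(CH₃OH) / (P(CO)·P(H₂)²) = 0.114.
(0.0213) / ((0.290)·(P(H₂))²) = 0.114
P(H₂)² = 0.644 ⇒ P(H₂) = 0.803 atm

P(H₂) = 0.803 atm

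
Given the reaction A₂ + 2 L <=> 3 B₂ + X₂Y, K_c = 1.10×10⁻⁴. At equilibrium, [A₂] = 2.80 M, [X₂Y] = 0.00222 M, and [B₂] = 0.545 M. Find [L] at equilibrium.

At equilibrium, K_c = [B₂]³·[X₂Y] / ([A₂]·[L]²) = 1.10×10⁻⁴.
(0.545)³·(0.00222) / ((2.80)·([L])²) = 1.10×10⁻⁴
[L]² = 1.17 ⇒ [L] = 1.08 M

[L] = 1.08 M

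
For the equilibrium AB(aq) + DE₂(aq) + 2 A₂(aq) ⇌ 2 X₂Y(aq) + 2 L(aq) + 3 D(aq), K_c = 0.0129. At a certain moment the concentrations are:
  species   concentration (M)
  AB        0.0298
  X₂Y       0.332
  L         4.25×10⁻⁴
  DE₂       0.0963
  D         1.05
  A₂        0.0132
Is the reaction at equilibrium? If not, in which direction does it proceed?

Q_c = [X₂Y]²·[L]²·[D]³ / ([AB]·[DE₂]·[A₂]²) = (0.332)²·(4.25×10⁻⁴)²·(1.05)³ / ((0.0298)·(0.0963)·(0.0132)²) = 0.0461
Q_c = 0.0461 > K_c = 0.0129, so the reverse reaction proceeds.

in the reverse direction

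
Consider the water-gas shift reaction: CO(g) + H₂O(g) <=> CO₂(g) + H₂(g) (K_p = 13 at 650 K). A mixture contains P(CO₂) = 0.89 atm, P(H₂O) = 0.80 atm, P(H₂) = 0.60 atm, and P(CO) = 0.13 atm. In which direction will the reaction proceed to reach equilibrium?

Q_p = P(CO₂)·P(H₂) / (P(CO)·P(H₂O)) = (0.89)·(0.60) / ((0.13)·(0.80)) = 5.1
Q_p = 5.1 < K_p = 13, so the forward reaction proceeds.

in the forward direction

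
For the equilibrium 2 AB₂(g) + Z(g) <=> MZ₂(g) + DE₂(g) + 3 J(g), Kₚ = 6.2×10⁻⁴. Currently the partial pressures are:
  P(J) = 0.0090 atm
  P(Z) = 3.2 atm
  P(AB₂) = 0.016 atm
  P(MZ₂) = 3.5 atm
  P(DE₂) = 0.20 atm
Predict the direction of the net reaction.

at equilibrium

Qₚ = P(MZ₂)·P(DE₂)·P(J)³ / (P(AB₂)²·P(Z)) = (3.5)·(0.20)·(0.0090)³ / ((0.016)²·(3.2)) = 6.2×10⁻⁴
Qₚ = 6.2×10⁻⁴ = Kₚ, so the system is already at equilibrium.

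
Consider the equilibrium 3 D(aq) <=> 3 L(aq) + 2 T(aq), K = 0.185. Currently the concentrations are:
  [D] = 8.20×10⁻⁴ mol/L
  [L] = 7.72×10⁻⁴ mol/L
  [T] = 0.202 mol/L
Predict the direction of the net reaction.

to the right

Q = [L]³·[T]² / [D]³ = (7.72×10⁻⁴)³·(0.202)² / (8.20×10⁻⁴)³ = 0.0340
Q = 0.0340 < K = 0.185, so the forward reaction proceeds.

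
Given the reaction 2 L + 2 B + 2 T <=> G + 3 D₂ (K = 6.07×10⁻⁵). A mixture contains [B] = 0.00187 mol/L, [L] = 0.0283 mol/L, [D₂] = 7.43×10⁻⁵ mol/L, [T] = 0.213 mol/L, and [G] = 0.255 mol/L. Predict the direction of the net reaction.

Q = [G]·[D₂]³ / ([L]²·[B]²·[T]²) = (0.255)·(7.43×10⁻⁵)³ / ((0.0283)²·(0.00187)²·(0.213)²) = 8.23×10⁻⁴
Q = 8.23×10⁻⁴ > K = 6.07×10⁻⁵, so the reverse reaction proceeds.

reverse (toward reactants)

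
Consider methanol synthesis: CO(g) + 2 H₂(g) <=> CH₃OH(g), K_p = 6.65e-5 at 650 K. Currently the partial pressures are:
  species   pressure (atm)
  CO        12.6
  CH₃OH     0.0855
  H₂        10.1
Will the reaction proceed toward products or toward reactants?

neither direction; the system is at equilibrium

Q_p = P(CH₃OH) / (P(CO)·P(H₂)²) = (0.0855) / ((12.6)·(10.1)²) = 6.65e-5
Q_p = 6.65e-5 = K_p, so the system is already at equilibrium.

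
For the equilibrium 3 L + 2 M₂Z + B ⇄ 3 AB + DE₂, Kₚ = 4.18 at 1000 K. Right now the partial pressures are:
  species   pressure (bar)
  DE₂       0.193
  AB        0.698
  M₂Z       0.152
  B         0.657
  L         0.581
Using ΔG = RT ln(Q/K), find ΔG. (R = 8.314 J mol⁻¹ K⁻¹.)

Qₚ = P(AB)³·P(DE₂) / (P(L)³·P(M₂Z)²·P(B)) = (0.698)³·(0.193) / ((0.581)³·(0.152)²·(0.657)) = 22.0
ΔG = RT ln(Qₚ/Kₚ) = (8.314 J mol⁻¹ K⁻¹)(1000 K) × ln(22.0/4.18)
   = (8.314 kJ/mol)(1.661) = 13.8 kJ/mol
ΔG > 0, so the forward reaction is non-spontaneous (proceeds in reverse).

ΔG = 13.8 kJ/mol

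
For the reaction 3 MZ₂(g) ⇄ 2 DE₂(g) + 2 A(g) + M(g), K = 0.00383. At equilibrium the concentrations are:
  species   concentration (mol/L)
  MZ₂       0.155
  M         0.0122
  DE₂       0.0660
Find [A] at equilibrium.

At equilibrium, K = [DE₂]²·[A]²·[M] / [MZ₂]³ = 0.00383.
(0.0660)²·([A])²·(0.0122) / (0.155)³ = 0.00383
[A]² = 0.268 ⇒ [A] = 0.518 mol/L

[A] = 0.518 mol/L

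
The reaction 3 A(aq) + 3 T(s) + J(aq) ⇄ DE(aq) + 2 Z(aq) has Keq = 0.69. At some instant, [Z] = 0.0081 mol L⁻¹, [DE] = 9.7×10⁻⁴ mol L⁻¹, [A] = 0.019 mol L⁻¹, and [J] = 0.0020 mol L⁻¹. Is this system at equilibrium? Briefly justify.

no; Q > K, reaction proceeds in reverse

(T is a pure solid — omitted from Q.)
Q = [DE]·[Z]² / ([A]³·[J]) = (9.7×10⁻⁴)·(0.0081)² / ((0.019)³·(0.0020)) = 4.6
Q = 4.6 > Keq = 0.69: net reverse reaction.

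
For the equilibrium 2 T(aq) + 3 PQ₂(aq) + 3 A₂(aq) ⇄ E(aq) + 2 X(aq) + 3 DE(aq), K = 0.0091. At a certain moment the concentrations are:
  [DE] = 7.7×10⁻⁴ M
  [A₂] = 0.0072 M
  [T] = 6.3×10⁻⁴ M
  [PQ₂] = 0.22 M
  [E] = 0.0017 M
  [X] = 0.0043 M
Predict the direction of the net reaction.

at equilibrium

Q = [E]·[X]²·[DE]³ / ([T]²·[PQ₂]³·[A₂]³) = (0.0017)·(0.0043)²·(7.7×10⁻⁴)³ / ((6.3×10⁻⁴)²·(0.22)³·(0.0072)³) = 0.0091
Q = 0.0091 = K, so the system is already at equilibrium.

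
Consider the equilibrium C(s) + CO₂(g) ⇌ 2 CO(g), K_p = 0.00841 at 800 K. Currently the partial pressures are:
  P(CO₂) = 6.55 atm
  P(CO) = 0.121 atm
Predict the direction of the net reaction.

forward (toward products)

(C is a pure solid — omitted from Q_p.)
Q_p = P(CO)² / P(CO₂) = (0.121)² / (6.55) = 0.00224
Q_p = 0.00224 < K_p = 0.00841, so the forward reaction proceeds.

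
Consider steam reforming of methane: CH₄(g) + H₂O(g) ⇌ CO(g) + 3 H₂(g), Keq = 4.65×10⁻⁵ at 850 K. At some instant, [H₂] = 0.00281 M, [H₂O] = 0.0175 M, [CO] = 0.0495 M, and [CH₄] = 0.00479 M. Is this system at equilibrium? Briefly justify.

no; Q < K, reaction proceeds forward

Q = [CO]·[H₂]³ / ([CH₄]·[H₂O]) = (0.0495)·(0.00281)³ / ((0.00479)·(0.0175)) = 1.31×10⁻⁵
Q = 1.31×10⁻⁵ < Keq = 4.65×10⁻⁵: net forward reaction.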